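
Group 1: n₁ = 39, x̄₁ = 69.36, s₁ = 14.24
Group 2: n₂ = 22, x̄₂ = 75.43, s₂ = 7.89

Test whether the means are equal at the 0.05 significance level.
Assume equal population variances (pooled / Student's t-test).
Student's two-sample t-test (equal variances):
H₀: μ₁ = μ₂
H₁: μ₁ ≠ μ₂
df = n₁ + n₂ - 2 = 59
Pooled variance s_p² = [(n₁-1)s₁² + (n₂-1)s₂²] / (n₁ + n₂ - 2) = [(38)(14.24²) + (21)(7.89²)] / 59 = 152.7600
SE = √(s_p²(1/n₁ + 1/n₂)) = √(152.7600 × (1/39 + 1/22)) = 3.2955
t = (x̄₁ - x̄₂) / SE = (69.36 - 75.43) / 3.2955 = -6.07 / 3.2955 = -1.842
p-value = 0.0705

Since p-value > α = 0.05, we fail to reject H₀.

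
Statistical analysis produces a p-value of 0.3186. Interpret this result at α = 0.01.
Since p = 0.3186 > α = 0.01, fail to reject H₀.
There is insufficient evidence to reject the null hypothesis; the result is not statistically significant at the 0.01 level.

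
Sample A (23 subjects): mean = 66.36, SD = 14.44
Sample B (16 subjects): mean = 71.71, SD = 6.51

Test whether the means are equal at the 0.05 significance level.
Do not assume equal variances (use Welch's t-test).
Welch's two-sample t-test:
H₀: μ₁ = μ₂
H₁: μ₁ ≠ μ₂
s₁²/n₁ = 14.44²/23 = 9.0658,  s₂²/n₂ = 6.51²/16 = 2.6488
SE = √(s₁²/n₁ + s₂²/n₂) = √(9.0658 + 2.6488) = 3.4227
df (Welch-Satterthwaite) = (s₁²/n₁ + s₂²/n₂)² / [(s₁²/n₁)²/(n₁-1) + (s₂²/n₂)²/(n₂-1)] ≈ 32.65
t = (x̄₁ - x̄₂) / SE = (66.36 - 71.71) / 3.4227 = -5.35 / 3.4227 = -1.563
p-value = 0.1277

Since p-value > α = 0.05, we fail to reject H₀.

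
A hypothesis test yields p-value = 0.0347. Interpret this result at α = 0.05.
Since p = 0.0347 < α = 0.05, reject H₀.
There is sufficient evidence to reject the null hypothesis; the result is statistically significant at the 0.05 level.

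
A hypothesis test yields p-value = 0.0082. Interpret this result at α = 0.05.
Since p = 0.0082 < α = 0.05, reject H₀.
There is sufficient evidence to reject the null hypothesis; the result is statistically significant at the 0.05 level.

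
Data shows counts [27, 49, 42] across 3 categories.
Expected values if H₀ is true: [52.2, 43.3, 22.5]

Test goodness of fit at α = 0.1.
Chi-square goodness of fit test:
H₀: observed counts match expected distribution
H₁: observed counts differ from expected distribution
df = k - 1 = 2
χ² = Σ(O - E)²/E
   = (27 - 52.2)²/52.2 + (49 - 43.3)²/43.3 + (42 - 22.5)²/22.5
   = 12.166 + 0.750 + 16.900
   = 29.82
p-value < 0.0001

Since p-value < α = 0.1, we reject H₀.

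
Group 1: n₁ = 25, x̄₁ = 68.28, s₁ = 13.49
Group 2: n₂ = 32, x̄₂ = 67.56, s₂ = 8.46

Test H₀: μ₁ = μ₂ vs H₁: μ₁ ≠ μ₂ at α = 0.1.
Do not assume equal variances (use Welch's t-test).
Welch's two-sample t-test:
H₀: μ₁ = μ₂
H₁: μ₁ ≠ μ₂
s₁²/n₁ = 13.49²/25 = 7.2792,  s₂²/n₂ = 8.46²/32 = 2.2366
SE = √(s₁²/n₁ + s₂²/n₂) = √(7.2792 + 2.2366) = 3.0848
df (Welch-Satterthwaite) = (s₁²/n₁ + s₂²/n₂)² / [(s₁²/n₁)²/(n₁-1) + (s₂²/n₂)²/(n₂-1)] ≈ 38.22
t = (x̄₁ - x̄₂) / SE = (68.28 - 67.56) / 3.0848 = 0.72 / 3.0848 = 0.233
p-value = 0.8167

Since p-value > α = 0.1, we fail to reject H₀.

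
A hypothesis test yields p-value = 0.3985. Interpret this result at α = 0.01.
Since p = 0.3985 > α = 0.01, fail to reject H₀.
There is insufficient evidence to reject the null hypothesis; the result is not statistically significant at the 0.01 level.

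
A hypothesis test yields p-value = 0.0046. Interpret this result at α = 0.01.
Since p = 0.0046 < α = 0.01, reject H₀.
There is sufficient evidence to reject the null hypothesis; the result is statistically significant at the 0.01 level.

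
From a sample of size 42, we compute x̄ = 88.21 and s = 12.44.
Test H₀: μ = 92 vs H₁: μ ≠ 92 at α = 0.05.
One-sample t-test:
H₀: μ = 92
H₁: μ ≠ 92
df = n - 1 = 41
t = (x̄ - μ₀) / (s/√n) = (88.21 - 92) / (12.44/√42) = -1.974
p-value = 0.0551

Since p-value > α = 0.05, we fail to reject H₀.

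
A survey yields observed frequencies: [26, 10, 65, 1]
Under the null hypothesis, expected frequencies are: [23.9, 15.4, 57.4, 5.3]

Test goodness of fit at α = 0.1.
Chi-square goodness of fit test:
H₀: observed counts match expected distribution
H₁: observed counts differ from expected distribution
df = k - 1 = 3
χ² = Σ(O - E)²/E
   = (26 - 23.9)²/23.9 + (10 - 15.4)²/15.4 + (65 - 57.4)²/57.4 + (1 - 5.3)²/5.3
   = 0.185 + 1.894 + 1.006 + 3.489
   = 6.57
p-value = 0.0868

Since p-value < α = 0.1, we reject H₀.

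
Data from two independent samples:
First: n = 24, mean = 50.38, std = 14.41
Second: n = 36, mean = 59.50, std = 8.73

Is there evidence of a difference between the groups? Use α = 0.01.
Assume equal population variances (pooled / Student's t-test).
Student's two-sample t-test (equal variances):
H₀: μ₁ = μ₂
H₁: μ₁ ≠ μ₂
df = n₁ + n₂ - 2 = 58
Pooled variance s_p² = [(n₁-1)s₁² + (n₂-1)s₂²] / (n₁ + n₂ - 2) = [(23)(14.41²) + (35)(8.73²)] / 58 = 128.3338
SE = √(s_p²(1/n₁ + 1/n₂)) = √(128.3338 × (1/24 + 1/36)) = 2.9853
t = (x̄₁ - x̄₂) / SE = (50.38 - 59.50) / 2.9853 = -9.12 / 2.9853 = -3.055
p-value = 0.0034

Since p-value < α = 0.01, we reject H₀.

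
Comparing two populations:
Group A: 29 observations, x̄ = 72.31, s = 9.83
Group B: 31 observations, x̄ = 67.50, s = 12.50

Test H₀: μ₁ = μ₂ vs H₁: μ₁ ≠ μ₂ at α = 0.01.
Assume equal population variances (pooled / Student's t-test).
Student's two-sample t-test (equal variances):
H₀: μ₁ = μ₂
H₁: μ₁ ≠ μ₂
df = n₁ + n₂ - 2 = 58
Pooled variance s_p² = [(n₁-1)s₁² + (n₂-1)s₂²] / (n₁ + n₂ - 2) = [(28)(9.83²) + (30)(12.50²)] / 58 = 127.4674
SE = √(s_p²(1/n₁ + 1/n₂)) = √(127.4674 × (1/29 + 1/31)) = 2.9167
t = (x̄₁ - x̄₂) / SE = (72.31 - 67.50) / 2.9167 = 4.81 / 2.9167 = 1.649
p-value = 0.1045

Since p-value > α = 0.01, we fail to reject H₀.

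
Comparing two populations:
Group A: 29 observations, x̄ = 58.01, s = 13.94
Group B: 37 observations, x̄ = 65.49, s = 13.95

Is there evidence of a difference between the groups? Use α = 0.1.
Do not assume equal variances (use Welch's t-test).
Welch's two-sample t-test:
H₀: μ₁ = μ₂
H₁: μ₁ ≠ μ₂
s₁²/n₁ = 13.94²/29 = 6.7008,  s₂²/n₂ = 13.95²/37 = 5.2595
SE = √(s₁²/n₁ + s₂²/n₂) = √(6.7008 + 5.2595) = 3.4584
df (Welch-Satterthwaite) = (s₁²/n₁ + s₂²/n₂)² / [(s₁²/n₁)²/(n₁-1) + (s₂²/n₂)²/(n₂-1)] ≈ 60.31
t = (x̄₁ - x̄₂) / SE = (58.01 - 65.49) / 3.4584 = -7.48 / 3.4584 = -2.163
p-value = 0.0345

Since p-value < α = 0.1, we reject H₀.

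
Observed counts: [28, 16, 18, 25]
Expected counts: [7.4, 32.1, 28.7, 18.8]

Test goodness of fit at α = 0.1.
Chi-square goodness of fit test:
H₀: observed counts match expected distribution
H₁: observed counts differ from expected distribution
df = k - 1 = 3
χ² = Σ(O - E)²/E
   = (28 - 7.4)²/7.4 + (16 - 32.1)²/32.1 + (18 - 28.7)²/28.7 + (25 - 18.8)²/18.8
   = 57.346 + 8.075 + 3.989 + 2.045
   = 71.45
p-value < 0.0001

Since p-value < α = 0.1, we reject H₀.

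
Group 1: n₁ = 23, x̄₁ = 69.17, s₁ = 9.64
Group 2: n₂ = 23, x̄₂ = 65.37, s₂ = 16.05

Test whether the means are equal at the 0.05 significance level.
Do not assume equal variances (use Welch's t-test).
Welch's two-sample t-test:
H₀: μ₁ = μ₂
H₁: μ₁ ≠ μ₂
s₁²/n₁ = 9.64²/23 = 4.0404,  s₂²/n₂ = 16.05²/23 = 11.2001
SE = √(s₁²/n₁ + s₂²/n₂) = √(4.0404 + 11.2001) = 3.9039
df (Welch-Satterthwaite) = (s₁²/n₁ + s₂²/n₂)² / [(s₁²/n₁)²/(n₁-1) + (s₂²/n₂)²/(n₂-1)] ≈ 36.05
t = (x̄₁ - x̄₂) / SE = (69.17 - 65.37) / 3.9039 = 3.80 / 3.9039 = 0.973
p-value = 0.3369

Since p-value > α = 0.05, we fail to reject H₀.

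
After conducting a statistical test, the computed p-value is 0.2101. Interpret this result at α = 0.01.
Since p = 0.2101 > α = 0.01, fail to reject H₀.
There is insufficient evidence to reject the null hypothesis; the result is not statistically significant at the 0.01 level.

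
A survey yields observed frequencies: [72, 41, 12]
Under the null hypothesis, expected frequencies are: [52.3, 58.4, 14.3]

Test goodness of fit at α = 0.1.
Chi-square goodness of fit test:
H₀: observed counts match expected distribution
H₁: observed counts differ from expected distribution
df = k - 1 = 2
χ² = Σ(O - E)²/E
   = (72 - 52.3)²/52.3 + (41 - 58.4)²/58.4 + (12 - 14.3)²/14.3
   = 7.420 + 5.184 + 0.370
   = 12.97
p-value = 0.0015

Since p-value < α = 0.1, we reject H₀.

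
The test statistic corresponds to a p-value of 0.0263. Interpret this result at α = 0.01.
Since p = 0.0263 > α = 0.01, fail to reject H₀.
There is insufficient evidence to reject the null hypothesis; the result is not statistically significant at the 0.01 level.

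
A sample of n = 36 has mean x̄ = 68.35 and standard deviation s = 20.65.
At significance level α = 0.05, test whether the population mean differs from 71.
One-sample t-test:
H₀: μ = 71
H₁: μ ≠ 71
df = n - 1 = 35
t = (x̄ - μ₀) / (s/√n) = (68.35 - 71) / (20.65/√36) = -0.770
p-value = 0.4465

Since p-value > α = 0.05, we fail to reject H₀.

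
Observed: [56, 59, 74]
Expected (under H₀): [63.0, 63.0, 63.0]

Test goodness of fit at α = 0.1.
Chi-square goodness of fit test:
H₀: observed counts match expected distribution
H₁: observed counts differ from expected distribution
df = k - 1 = 2
χ² = Σ(O - E)²/E
   = (56 - 63.0)²/63.0 + (59 - 63.0)²/63.0 + (74 - 63.0)²/63.0
   = 0.778 + 0.254 + 1.921
   = 2.95
p-value = 0.2285

Since p-value > α = 0.1, we fail to reject H₀.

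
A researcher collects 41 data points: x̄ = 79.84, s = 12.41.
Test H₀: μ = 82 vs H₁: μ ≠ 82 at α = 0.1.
One-sample t-test:
H₀: μ = 82
H₁: μ ≠ 82
df = n - 1 = 40
t = (x̄ - μ₀) / (s/√n) = (79.84 - 82) / (12.41/√41) = -1.114
p-value = 0.2717

Since p-value > α = 0.1, we fail to reject H₀.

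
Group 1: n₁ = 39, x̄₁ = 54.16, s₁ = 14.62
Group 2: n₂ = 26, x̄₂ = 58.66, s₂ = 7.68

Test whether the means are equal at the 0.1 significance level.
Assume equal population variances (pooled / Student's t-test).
Student's two-sample t-test (equal variances):
H₀: μ₁ = μ₂
H₁: μ₁ ≠ μ₂
df = n₁ + n₂ - 2 = 63
Pooled variance s_p² = [(n₁-1)s₁² + (n₂-1)s₂²] / (n₁ + n₂ - 2) = [(38)(14.62²) + (25)(7.68²)] / 63 = 152.3309
SE = √(s_p²(1/n₁ + 1/n₂)) = √(152.3309 × (1/39 + 1/26)) = 3.1249
t = (x̄₁ - x̄₂) / SE = (54.16 - 58.66) / 3.1249 = -4.50 / 3.1249 = -1.440
p-value = 0.1548

Since p-value > α = 0.1, we fail to reject H₀.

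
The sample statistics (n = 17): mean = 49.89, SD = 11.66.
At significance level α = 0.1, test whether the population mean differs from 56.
One-sample t-test:
H₀: μ = 56
H₁: μ ≠ 56
df = n - 1 = 16
t = (x̄ - μ₀) / (s/√n) = (49.89 - 56) / (11.66/√17) = -2.161
p-value = 0.0462

Since p-value < α = 0.1, we reject H₀.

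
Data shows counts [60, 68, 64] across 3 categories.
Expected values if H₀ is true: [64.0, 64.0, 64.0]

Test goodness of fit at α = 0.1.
Chi-square goodness of fit test:
H₀: observed counts match expected distribution
H₁: observed counts differ from expected distribution
df = k - 1 = 2
χ² = Σ(O - E)²/E
   = (60 - 64.0)²/64.0 + (68 - 64.0)²/64.0 + (64 - 64.0)²/64.0
   = 0.250 + 0.250 + 0.000
   = 0.50
p-value = 0.7788

Since p-value > α = 0.1, we fail to reject H₀.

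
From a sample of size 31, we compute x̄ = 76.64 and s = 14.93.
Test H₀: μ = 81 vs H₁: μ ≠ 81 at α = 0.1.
One-sample t-test:
H₀: μ = 81
H₁: μ ≠ 81
df = n - 1 = 30
t = (x̄ - μ₀) / (s/√n) = (76.64 - 81) / (14.93/√31) = -1.626
p-value = 0.1144

Since p-value > α = 0.1, we fail to reject H₀.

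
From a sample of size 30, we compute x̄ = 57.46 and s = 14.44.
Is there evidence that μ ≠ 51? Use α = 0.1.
One-sample t-test:
H₀: μ = 51
H₁: μ ≠ 51
df = n - 1 = 29
t = (x̄ - μ₀) / (s/√n) = (57.46 - 51) / (14.44/√30) = 2.450
p-value = 0.0205

Since p-value < α = 0.1, we reject H₀.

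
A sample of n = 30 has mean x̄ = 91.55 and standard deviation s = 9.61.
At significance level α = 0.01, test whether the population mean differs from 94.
One-sample t-test:
H₀: μ = 94
H₁: μ ≠ 94
df = n - 1 = 29
t = (x̄ - μ₀) / (s/√n) = (91.55 - 94) / (9.61/√30) = -1.396
p-value = 0.1732

Since p-value > α = 0.01, we fail to reject H₀.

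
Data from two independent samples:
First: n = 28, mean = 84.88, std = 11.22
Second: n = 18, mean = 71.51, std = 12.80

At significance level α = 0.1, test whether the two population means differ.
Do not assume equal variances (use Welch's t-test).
Welch's two-sample t-test:
H₀: μ₁ = μ₂
H₁: μ₁ ≠ μ₂
s₁²/n₁ = 11.22²/28 = 4.4960,  s₂²/n₂ = 12.80²/18 = 9.1022
SE = √(s₁²/n₁ + s₂²/n₂) = √(4.4960 + 9.1022) = 3.6876
df (Welch-Satterthwaite) = (s₁²/n₁ + s₂²/n₂)² / [(s₁²/n₁)²/(n₁-1) + (s₂²/n₂)²/(n₂-1)] ≈ 32.89
t = (x̄₁ - x̄₂) / SE = (84.88 - 71.51) / 3.6876 = 13.37 / 3.6876 = 3.626
p-value = 0.0010

Since p-value < α = 0.1, we reject H₀.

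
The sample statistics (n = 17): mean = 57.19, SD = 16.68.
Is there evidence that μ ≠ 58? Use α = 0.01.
One-sample t-test:
H₀: μ = 58
H₁: μ ≠ 58
df = n - 1 = 16
t = (x̄ - μ₀) / (s/√n) = (57.19 - 58) / (16.68/√17) = -0.200
p-value = 0.8438

Since p-value > α = 0.01, we fail to reject H₀.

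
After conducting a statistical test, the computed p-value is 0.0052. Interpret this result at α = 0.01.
Since p = 0.0052 < α = 0.01, reject H₀.
There is sufficient evidence to reject the null hypothesis; the result is statistically significant at the 0.01 level.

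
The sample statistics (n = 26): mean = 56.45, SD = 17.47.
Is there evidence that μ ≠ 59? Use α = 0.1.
One-sample t-test:
H₀: μ = 59
H₁: μ ≠ 59
df = n - 1 = 25
t = (x̄ - μ₀) / (s/√n) = (56.45 - 59) / (17.47/√26) = -0.744
p-value = 0.4636

Since p-value > α = 0.1, we fail to reject H₀.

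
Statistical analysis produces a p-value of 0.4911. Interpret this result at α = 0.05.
Since p = 0.4911 > α = 0.05, fail to reject H₀.
There is insufficient evidence to reject the null hypothesis; the result is not statistically significant at the 0.05 level.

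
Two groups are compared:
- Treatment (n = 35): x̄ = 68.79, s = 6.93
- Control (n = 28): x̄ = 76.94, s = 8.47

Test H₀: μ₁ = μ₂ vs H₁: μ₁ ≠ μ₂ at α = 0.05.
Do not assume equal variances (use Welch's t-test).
Welch's two-sample t-test:
H₀: μ₁ = μ₂
H₁: μ₁ ≠ μ₂
s₁²/n₁ = 6.93²/35 = 1.3721,  s₂²/n₂ = 8.47²/28 = 2.5622
SE = √(s₁²/n₁ + s₂²/n₂) = √(1.3721 + 2.5622) = 1.9835
df (Welch-Satterthwaite) = (s₁²/n₁ + s₂²/n₂)² / [(s₁²/n₁)²/(n₁-1) + (s₂²/n₂)²/(n₂-1)] ≈ 51.85
t = (x̄₁ - x̄₂) / SE = (68.79 - 76.94) / 1.9835 = -8.15 / 1.9835 = -4.109
p-value = 0.0001

Since p-value < α = 0.05, we reject H₀.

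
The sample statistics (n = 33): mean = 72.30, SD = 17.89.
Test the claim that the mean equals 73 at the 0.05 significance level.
One-sample t-test:
H₀: μ = 73
H₁: μ ≠ 73
df = n - 1 = 32
t = (x̄ - μ₀) / (s/√n) = (72.30 - 73) / (17.89/√33) = -0.225
p-value = 0.8236

Since p-value > α = 0.05, we fail to reject H₀.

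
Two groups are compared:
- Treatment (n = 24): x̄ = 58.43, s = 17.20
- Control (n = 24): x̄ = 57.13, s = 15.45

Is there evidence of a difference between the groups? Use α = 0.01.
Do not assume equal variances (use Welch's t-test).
Welch's two-sample t-test:
H₀: μ₁ = μ₂
H₁: μ₁ ≠ μ₂
s₁²/n₁ = 17.20²/24 = 12.3267,  s₂²/n₂ = 15.45²/24 = 9.9459
SE = √(s₁²/n₁ + s₂²/n₂) = √(12.3267 + 9.9459) = 4.7194
df (Welch-Satterthwaite) = (s₁²/n₁ + s₂²/n₂)² / [(s₁²/n₁)²/(n₁-1) + (s₂²/n₂)²/(n₂-1)] ≈ 45.48
t = (x̄₁ - x̄₂) / SE = (58.43 - 57.13) / 4.7194 = 1.30 / 4.7194 = 0.275
p-value = 0.7842

Since p-value > α = 0.01, we fail to reject H₀.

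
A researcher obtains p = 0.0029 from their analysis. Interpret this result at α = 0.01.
Since p = 0.0029 < α = 0.01, reject H₀.
There is sufficient evidence to reject the null hypothesis; the result is statistically significant at the 0.01 level.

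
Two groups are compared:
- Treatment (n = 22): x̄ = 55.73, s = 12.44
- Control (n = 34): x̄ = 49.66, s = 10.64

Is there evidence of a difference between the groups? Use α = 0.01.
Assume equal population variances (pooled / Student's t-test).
Student's two-sample t-test (equal variances):
H₀: μ₁ = μ₂
H₁: μ₁ ≠ μ₂
df = n₁ + n₂ - 2 = 54
Pooled variance s_p² = [(n₁-1)s₁² + (n₂-1)s₂²] / (n₁ + n₂ - 2) = [(21)(12.44²) + (33)(10.64²)] / 54 = 129.3656
SE = √(s_p²(1/n₁ + 1/n₂)) = √(129.3656 × (1/22 + 1/34)) = 3.1121
t = (x̄₁ - x̄₂) / SE = (55.73 - 49.66) / 3.1121 = 6.07 / 3.1121 = 1.950
p-value = 0.0563

Since p-value > α = 0.01, we fail to reject H₀.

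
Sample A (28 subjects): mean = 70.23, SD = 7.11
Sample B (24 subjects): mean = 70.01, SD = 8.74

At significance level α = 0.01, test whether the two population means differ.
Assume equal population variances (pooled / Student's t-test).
Student's two-sample t-test (equal variances):
H₀: μ₁ = μ₂
H₁: μ₁ ≠ μ₂
df = n₁ + n₂ - 2 = 50
Pooled variance s_p² = [(n₁-1)s₁² + (n₂-1)s₂²] / (n₁ + n₂ - 2) = [(27)(7.11²) + (23)(8.74²)] / 50 = 62.4364
SE = √(s_p²(1/n₁ + 1/n₂)) = √(62.4364 × (1/28 + 1/24)) = 2.1980
t = (x̄₁ - x̄₂) / SE = (70.23 - 70.01) / 2.1980 = 0.22 / 2.1980 = 0.100
p-value = 0.9207

Since p-value > α = 0.01, we fail to reject H₀.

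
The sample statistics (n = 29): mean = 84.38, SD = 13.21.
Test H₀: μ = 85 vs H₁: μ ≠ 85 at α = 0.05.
One-sample t-test:
H₀: μ = 85
H₁: μ ≠ 85
df = n - 1 = 28
t = (x̄ - μ₀) / (s/√n) = (84.38 - 85) / (13.21/√29) = -0.253
p-value = 0.8023

Since p-value > α = 0.05, we fail to reject H₀.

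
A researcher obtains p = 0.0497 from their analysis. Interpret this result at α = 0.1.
Since p = 0.0497 < α = 0.1, reject H₀.
There is sufficient evidence to reject the null hypothesis; the result is statistically significant at the 0.1 level.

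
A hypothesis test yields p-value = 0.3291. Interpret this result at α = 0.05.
Since p = 0.3291 > α = 0.05, fail to reject H₀.
There is insufficient evidence to reject the null hypothesis; the result is not statistically significant at the 0.05 level.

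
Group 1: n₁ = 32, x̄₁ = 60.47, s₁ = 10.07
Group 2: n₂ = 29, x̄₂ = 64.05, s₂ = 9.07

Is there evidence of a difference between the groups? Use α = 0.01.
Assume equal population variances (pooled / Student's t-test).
Student's two-sample t-test (equal variances):
H₀: μ₁ = μ₂
H₁: μ₁ ≠ μ₂
df = n₁ + n₂ - 2 = 59
Pooled variance s_p² = [(n₁-1)s₁² + (n₂-1)s₂²] / (n₁ + n₂ - 2) = [(31)(10.07²) + (28)(9.07²)] / 59 = 92.3215
SE = √(s_p²(1/n₁ + 1/n₂)) = √(92.3215 × (1/32 + 1/29)) = 2.4634
t = (x̄₁ - x̄₂) / SE = (60.47 - 64.05) / 2.4634 = -3.58 / 2.4634 = -1.453
p-value = 0.1515

Since p-value > α = 0.01, we fail to reject H₀.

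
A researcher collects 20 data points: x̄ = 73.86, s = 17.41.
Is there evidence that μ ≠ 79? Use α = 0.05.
One-sample t-test:
H₀: μ = 79
H₁: μ ≠ 79
df = n - 1 = 19
t = (x̄ - μ₀) / (s/√n) = (73.86 - 79) / (17.41/√20) = -1.320
p-value = 0.2024

Since p-value > α = 0.05, we fail to reject H₀.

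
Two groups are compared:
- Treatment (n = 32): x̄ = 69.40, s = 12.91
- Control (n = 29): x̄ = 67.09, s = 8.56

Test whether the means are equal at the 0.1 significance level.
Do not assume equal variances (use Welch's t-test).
Welch's two-sample t-test:
H₀: μ₁ = μ₂
H₁: μ₁ ≠ μ₂
s₁²/n₁ = 12.91²/32 = 5.2084,  s₂²/n₂ = 8.56²/29 = 2.5267
SE = √(s₁²/n₁ + s₂²/n₂) = √(5.2084 + 2.5267) = 2.7812
df (Welch-Satterthwaite) = (s₁²/n₁ + s₂²/n₂)² / [(s₁²/n₁)²/(n₁-1) + (s₂²/n₂)²/(n₂-1)] ≈ 54.24
t = (x̄₁ - x̄₂) / SE = (69.40 - 67.09) / 2.7812 = 2.31 / 2.7812 = 0.831
p-value = 0.4099

Since p-value > α = 0.1, we fail to reject H₀.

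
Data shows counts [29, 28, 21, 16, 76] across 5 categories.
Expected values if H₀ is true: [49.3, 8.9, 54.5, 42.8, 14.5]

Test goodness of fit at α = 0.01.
Chi-square goodness of fit test:
H₀: observed counts match expected distribution
H₁: observed counts differ from expected distribution
df = k - 1 = 4
χ² = Σ(O - E)²/E
   = (29 - 49.3)²/49.3 + (28 - 8.9)²/8.9 + (21 - 54.5)²/54.5 + (16 - 42.8)²/42.8 + (76 - 14.5)²/14.5
   = 8.359 + 40.990 + 20.592 + 16.781 + 260.845
   = 347.57
p-value < 0.0001

Since p-value < α = 0.01, we reject H₀.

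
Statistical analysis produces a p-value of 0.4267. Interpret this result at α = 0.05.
Since p = 0.4267 > α = 0.05, fail to reject H₀.
There is insufficient evidence to reject the null hypothesis; the result is not statistically significant at the 0.05 level.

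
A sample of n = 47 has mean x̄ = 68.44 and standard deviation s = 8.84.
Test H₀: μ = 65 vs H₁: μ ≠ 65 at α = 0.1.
One-sample t-test:
H₀: μ = 65
H₁: μ ≠ 65
df = n - 1 = 46
t = (x̄ - μ₀) / (s/√n) = (68.44 - 65) / (8.84/√47) = 2.668
p-value = 0.0105

Since p-value < α = 0.1, we reject H₀.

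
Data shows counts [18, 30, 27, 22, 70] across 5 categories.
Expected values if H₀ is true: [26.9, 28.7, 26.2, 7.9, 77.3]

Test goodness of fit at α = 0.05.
Chi-square goodness of fit test:
H₀: observed counts match expected distribution
H₁: observed counts differ from expected distribution
df = k - 1 = 4
χ² = Σ(O - E)²/E
   = (18 - 26.9)²/26.9 + (30 - 28.7)²/28.7 + (27 - 26.2)²/26.2 + (22 - 7.9)²/7.9 + (70 - 77.3)²/77.3
   = 2.945 + 0.059 + 0.024 + 25.166 + 0.689
   = 28.88
p-value < 0.0001

Since p-value < α = 0.05, we reject H₀.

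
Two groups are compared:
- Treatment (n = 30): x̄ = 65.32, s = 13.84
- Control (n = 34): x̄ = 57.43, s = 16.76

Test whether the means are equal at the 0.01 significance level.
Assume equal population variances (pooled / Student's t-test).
Student's two-sample t-test (equal variances):
H₀: μ₁ = μ₂
H₁: μ₁ ≠ μ₂
df = n₁ + n₂ - 2 = 62
Pooled variance s_p² = [(n₁-1)s₁² + (n₂-1)s₂²] / (n₁ + n₂ - 2) = [(29)(13.84²) + (33)(16.76²)] / 62 = 239.1039
SE = √(s_p²(1/n₁ + 1/n₂)) = √(239.1039 × (1/30 + 1/34)) = 3.8733
t = (x̄₁ - x̄₂) / SE = (65.32 - 57.43) / 3.8733 = 7.89 / 3.8733 = 2.037
p-value = 0.0459

Since p-value > α = 0.01, we fail to reject H₀.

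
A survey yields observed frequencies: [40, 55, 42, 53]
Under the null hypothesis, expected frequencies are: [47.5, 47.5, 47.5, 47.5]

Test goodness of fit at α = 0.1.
Chi-square goodness of fit test:
H₀: observed counts match expected distribution
H₁: observed counts differ from expected distribution
df = k - 1 = 3
χ² = Σ(O - E)²/E
   = (40 - 47.5)²/47.5 + (55 - 47.5)²/47.5 + (42 - 47.5)²/47.5 + (53 - 47.5)²/47.5
   = 1.184 + 1.184 + 0.637 + 0.637
   = 3.64
p-value = 0.3028

Since p-value > α = 0.1, we fail to reject H₀.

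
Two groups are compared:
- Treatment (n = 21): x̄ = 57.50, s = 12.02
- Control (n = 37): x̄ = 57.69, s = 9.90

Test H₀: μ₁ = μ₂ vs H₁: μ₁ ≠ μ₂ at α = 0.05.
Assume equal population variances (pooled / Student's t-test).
Student's two-sample t-test (equal variances):
H₀: μ₁ = μ₂
H₁: μ₁ ≠ μ₂
df = n₁ + n₂ - 2 = 56
Pooled variance s_p² = [(n₁-1)s₁² + (n₂-1)s₂²] / (n₁ + n₂ - 2) = [(20)(12.02²) + (36)(9.90²)] / 56 = 114.6066
SE = √(s_p²(1/n₁ + 1/n₂)) = √(114.6066 × (1/21 + 1/37)) = 2.9249
t = (x̄₁ - x̄₂) / SE = (57.50 - 57.69) / 2.9249 = -0.19 / 2.9249 = -0.065
p-value = 0.9484

Since p-value > α = 0.05, we fail to reject H₀.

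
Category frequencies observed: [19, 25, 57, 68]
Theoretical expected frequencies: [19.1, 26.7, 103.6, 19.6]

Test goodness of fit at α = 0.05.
Chi-square goodness of fit test:
H₀: observed counts match expected distribution
H₁: observed counts differ from expected distribution
df = k - 1 = 3
χ² = Σ(O - E)²/E
   = (19 - 19.1)²/19.1 + (25 - 26.7)²/26.7 + (57 - 103.6)²/103.6 + (68 - 19.6)²/19.6
   = 0.001 + 0.108 + 20.961 + 119.518
   = 140.59
p-value < 0.0001

Since p-value < α = 0.05, we reject H₀.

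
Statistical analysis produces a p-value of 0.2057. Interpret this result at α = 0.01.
Since p = 0.2057 > α = 0.01, fail to reject H₀.
There is insufficient evidence to reject the null hypothesis; the result is not statistically significant at the 0.01 level.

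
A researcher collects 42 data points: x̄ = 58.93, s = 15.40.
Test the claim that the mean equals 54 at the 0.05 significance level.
One-sample t-test:
H₀: μ = 54
H₁: μ ≠ 54
df = n - 1 = 41
t = (x̄ - μ₀) / (s/√n) = (58.93 - 54) / (15.40/√42) = 2.075
p-value = 0.0443

Since p-value < α = 0.05, we reject H₀.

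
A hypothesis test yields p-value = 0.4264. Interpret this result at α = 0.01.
Since p = 0.4264 > α = 0.01, fail to reject H₀.
There is insufficient evidence to reject the null hypothesis; the result is not statistically significant at the 0.01 level.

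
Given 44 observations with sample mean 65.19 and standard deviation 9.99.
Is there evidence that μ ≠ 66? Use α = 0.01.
One-sample t-test:
H₀: μ = 66
H₁: μ ≠ 66
df = n - 1 = 43
t = (x̄ - μ₀) / (s/√n) = (65.19 - 66) / (9.99/√44) = -0.538
p-value = 0.5935

Since p-value > α = 0.01, we fail to reject H₀.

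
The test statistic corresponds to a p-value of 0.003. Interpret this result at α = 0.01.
Since p = 0.003 < α = 0.01, reject H₀.
There is sufficient evidence to reject the null hypothesis; the result is statistically significant at the 0.01 level.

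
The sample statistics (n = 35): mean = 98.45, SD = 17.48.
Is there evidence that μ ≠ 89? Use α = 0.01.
One-sample t-test:
H₀: μ = 89
H₁: μ ≠ 89
df = n - 1 = 34
t = (x̄ - μ₀) / (s/√n) = (98.45 - 89) / (17.48/√35) = 3.198
p-value = 0.0030

Since p-value < α = 0.01, we reject H₀.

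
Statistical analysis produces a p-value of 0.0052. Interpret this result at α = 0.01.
Since p = 0.0052 < α = 0.01, reject H₀.
There is sufficient evidence to reject the null hypothesis; the result is statistically significant at the 0.01 level.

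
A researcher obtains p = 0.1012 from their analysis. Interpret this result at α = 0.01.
Since p = 0.1012 > α = 0.01, fail to reject H₀.
There is insufficient evidence to reject the null hypothesis; the result is not statistically significant at the 0.01 level.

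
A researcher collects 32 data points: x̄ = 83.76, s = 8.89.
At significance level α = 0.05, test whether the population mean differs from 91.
One-sample t-test:
H₀: μ = 91
H₁: μ ≠ 91
df = n - 1 = 31
t = (x̄ - μ₀) / (s/√n) = (83.76 - 91) / (8.89/√32) = -4.607
p-value = 0.0001

Since p-value < α = 0.05, we reject H₀.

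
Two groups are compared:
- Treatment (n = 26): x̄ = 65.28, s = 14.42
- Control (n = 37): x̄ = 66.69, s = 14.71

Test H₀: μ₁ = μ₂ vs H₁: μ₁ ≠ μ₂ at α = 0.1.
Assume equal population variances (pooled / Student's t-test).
Student's two-sample t-test (equal variances):
H₀: μ₁ = μ₂
H₁: μ₁ ≠ μ₂
df = n₁ + n₂ - 2 = 61
Pooled variance s_p² = [(n₁-1)s₁² + (n₂-1)s₂²] / (n₁ + n₂ - 2) = [(25)(14.42²) + (36)(14.71²)] / 61 = 212.9219
SE = √(s_p²(1/n₁ + 1/n₂)) = √(212.9219 × (1/26 + 1/37)) = 3.7342
t = (x̄₁ - x̄₂) / SE = (65.28 - 66.69) / 3.7342 = -1.41 / 3.7342 = -0.378
p-value = 0.7070

Since p-value > α = 0.1, we fail to reject H₀.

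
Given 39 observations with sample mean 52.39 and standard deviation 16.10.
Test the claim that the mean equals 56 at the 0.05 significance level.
One-sample t-test:
H₀: μ = 56
H₁: μ ≠ 56
df = n - 1 = 38
t = (x̄ - μ₀) / (s/√n) = (52.39 - 56) / (16.10/√39) = -1.400
p-value = 0.1695

Since p-value > α = 0.05, we fail to reject H₀.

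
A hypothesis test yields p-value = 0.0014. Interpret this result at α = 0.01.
Since p = 0.0014 < α = 0.01, reject H₀.
There is sufficient evidence to reject the null hypothesis; the result is statistically significant at the 0.01 level.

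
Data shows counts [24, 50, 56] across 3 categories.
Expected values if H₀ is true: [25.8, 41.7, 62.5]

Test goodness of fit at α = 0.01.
Chi-square goodness of fit test:
H₀: observed counts match expected distribution
H₁: observed counts differ from expected distribution
df = k - 1 = 2
χ² = Σ(O - E)²/E
   = (24 - 25.8)²/25.8 + (50 - 41.7)²/41.7 + (56 - 62.5)²/62.5
   = 0.126 + 1.652 + 0.676
   = 2.45
p-value = 0.2932

Since p-value > α = 0.01, we fail to reject H₀.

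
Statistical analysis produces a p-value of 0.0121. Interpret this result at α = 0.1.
Since p = 0.0121 < α = 0.1, reject H₀.
There is sufficient evidence to reject the null hypothesis; the result is statistically significant at the 0.1 level.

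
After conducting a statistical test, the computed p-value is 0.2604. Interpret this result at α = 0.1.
Since p = 0.2604 > α = 0.1, fail to reject H₀.
There is insufficient evidence to reject the null hypothesis; the result is not statistically significant at the 0.1 level.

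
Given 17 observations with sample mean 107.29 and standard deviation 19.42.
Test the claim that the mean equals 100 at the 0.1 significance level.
One-sample t-test:
H₀: μ = 100
H₁: μ ≠ 100
df = n - 1 = 16
t = (x̄ - μ₀) / (s/√n) = (107.29 - 100) / (19.42/√17) = 1.548
p-value = 0.1412

Since p-value > α = 0.1, we fail to reject H₀.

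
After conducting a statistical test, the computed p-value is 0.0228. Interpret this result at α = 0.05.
Since p = 0.0228 < α = 0.05, reject H₀.
There is sufficient evidence to reject the null hypothesis; the result is statistically significant at the 0.05 level.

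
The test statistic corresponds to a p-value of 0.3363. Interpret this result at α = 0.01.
Since p = 0.3363 > α = 0.01, fail to reject H₀.
There is insufficient evidence to reject the null hypothesis; the result is not statistically significant at the 0.01 level.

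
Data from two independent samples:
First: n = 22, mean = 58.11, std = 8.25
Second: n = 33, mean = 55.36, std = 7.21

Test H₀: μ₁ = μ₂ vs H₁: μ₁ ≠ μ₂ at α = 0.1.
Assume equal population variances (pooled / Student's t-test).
Student's two-sample t-test (equal variances):
H₀: μ₁ = μ₂
H₁: μ₁ ≠ μ₂
df = n₁ + n₂ - 2 = 53
Pooled variance s_p² = [(n₁-1)s₁² + (n₂-1)s₂²] / (n₁ + n₂ - 2) = [(21)(8.25²) + (32)(7.21²)] / 53 = 58.3548
SE = √(s_p²(1/n₁ + 1/n₂)) = √(58.3548 × (1/22 + 1/33)) = 2.1026
t = (x̄₁ - x̄₂) / SE = (58.11 - 55.36) / 2.1026 = 2.75 / 2.1026 = 1.308
p-value = 0.1965

Since p-value > α = 0.1, we fail to reject H₀.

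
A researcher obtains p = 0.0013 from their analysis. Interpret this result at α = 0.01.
Since p = 0.0013 < α = 0.01, reject H₀.
There is sufficient evidence to reject the null hypothesis; the result is statistically significant at the 0.01 level.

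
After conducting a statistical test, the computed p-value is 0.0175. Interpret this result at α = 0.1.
Since p = 0.0175 < α = 0.1, reject H₀.
There is sufficient evidence to reject the null hypothesis; the result is statistically significant at the 0.1 level.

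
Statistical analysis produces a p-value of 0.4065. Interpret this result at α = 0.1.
Since p = 0.4065 > α = 0.1, fail to reject H₀.
There is insufficient evidence to reject the null hypothesis; the result is not statistically significant at the 0.1 level.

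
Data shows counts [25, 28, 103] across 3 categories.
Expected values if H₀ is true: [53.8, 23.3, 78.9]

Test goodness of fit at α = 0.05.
Chi-square goodness of fit test:
H₀: observed counts match expected distribution
H₁: observed counts differ from expected distribution
df = k - 1 = 2
χ² = Σ(O - E)²/E
   = (25 - 53.8)²/53.8 + (28 - 23.3)²/23.3 + (103 - 78.9)²/78.9
   = 15.417 + 0.948 + 7.361
   = 23.73
p-value < 0.0001

Since p-value < α = 0.05, we reject H₀.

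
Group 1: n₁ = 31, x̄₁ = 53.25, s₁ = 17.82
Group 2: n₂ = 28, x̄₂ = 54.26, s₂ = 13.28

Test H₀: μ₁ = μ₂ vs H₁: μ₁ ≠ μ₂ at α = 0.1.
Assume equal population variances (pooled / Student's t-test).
Student's two-sample t-test (equal variances):
H₀: μ₁ = μ₂
H₁: μ₁ ≠ μ₂
df = n₁ + n₂ - 2 = 57
Pooled variance s_p² = [(n₁-1)s₁² + (n₂-1)s₂²] / (n₁ + n₂ - 2) = [(30)(17.82²) + (27)(13.28²)] / 57 = 250.6710
SE = √(s_p²(1/n₁ + 1/n₂)) = √(250.6710 × (1/31 + 1/28)) = 4.1278
t = (x̄₁ - x̄₂) / SE = (53.25 - 54.26) / 4.1278 = -1.01 / 4.1278 = -0.245
p-value = 0.8076

Since p-value > α = 0.1, we fail to reject H₀.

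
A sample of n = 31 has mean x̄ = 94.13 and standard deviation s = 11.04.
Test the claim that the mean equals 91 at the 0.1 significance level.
One-sample t-test:
H₀: μ = 91
H₁: μ ≠ 91
df = n - 1 = 30
t = (x̄ - μ₀) / (s/√n) = (94.13 - 91) / (11.04/√31) = 1.579
p-value = 0.1249

Since p-value > α = 0.1, we fail to reject H₀.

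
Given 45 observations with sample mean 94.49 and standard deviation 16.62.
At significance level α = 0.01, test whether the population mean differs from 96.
One-sample t-test:
H₀: μ = 96
H₁: μ ≠ 96
df = n - 1 = 44
t = (x̄ - μ₀) / (s/√n) = (94.49 - 96) / (16.62/√45) = -0.609
p-value = 0.5453

Since p-value > α = 0.01, we fail to reject H₀.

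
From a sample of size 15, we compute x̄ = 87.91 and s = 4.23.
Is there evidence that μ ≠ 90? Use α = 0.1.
One-sample t-test:
H₀: μ = 90
H₁: μ ≠ 90
df = n - 1 = 14
t = (x̄ - μ₀) / (s/√n) = (87.91 - 90) / (4.23/√15) = -1.914
p-value = 0.0763

Since p-value < α = 0.1, we reject H₀.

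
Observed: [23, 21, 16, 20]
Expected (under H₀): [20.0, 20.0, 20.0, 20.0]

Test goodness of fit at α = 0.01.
Chi-square goodness of fit test:
H₀: observed counts match expected distribution
H₁: observed counts differ from expected distribution
df = k - 1 = 3
χ² = Σ(O - E)²/E
   = (23 - 20.0)²/20.0 + (21 - 20.0)²/20.0 + (16 - 20.0)²/20.0 + (20 - 20.0)²/20.0
   = 0.450 + 0.050 + 0.800 + 0.000
   = 1.30
p-value = 0.7291

Since p-value > α = 0.01, we fail to reject H₀.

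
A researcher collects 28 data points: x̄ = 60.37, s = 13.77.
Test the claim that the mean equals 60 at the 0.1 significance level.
One-sample t-test:
H₀: μ = 60
H₁: μ ≠ 60
df = n - 1 = 27
t = (x̄ - μ₀) / (s/√n) = (60.37 - 60) / (13.77/√28) = 0.142
p-value = 0.8880

Since p-value > α = 0.1, we fail to reject H₀.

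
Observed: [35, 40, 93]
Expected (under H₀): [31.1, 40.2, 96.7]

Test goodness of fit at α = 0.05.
Chi-square goodness of fit test:
H₀: observed counts match expected distribution
H₁: observed counts differ from expected distribution
df = k - 1 = 2
χ² = Σ(O - E)²/E
   = (35 - 31.1)²/31.1 + (40 - 40.2)²/40.2 + (93 - 96.7)²/96.7
   = 0.489 + 0.001 + 0.142
   = 0.63
p-value = 0.7292

Since p-value > α = 0.05, we fail to reject H₀.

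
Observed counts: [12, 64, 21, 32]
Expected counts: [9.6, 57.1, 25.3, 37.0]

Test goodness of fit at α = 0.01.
Chi-square goodness of fit test:
H₀: observed counts match expected distribution
H₁: observed counts differ from expected distribution
df = k - 1 = 3
χ² = Σ(O - E)²/E
   = (12 - 9.6)²/9.6 + (64 - 57.1)²/57.1 + (21 - 25.3)²/25.3 + (32 - 37.0)²/37.0
   = 0.600 + 0.834 + 0.731 + 0.676
   = 2.84
p-value = 0.4169

Since p-value > α = 0.01, we fail to reject H₀.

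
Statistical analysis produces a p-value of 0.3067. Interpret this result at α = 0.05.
Since p = 0.3067 > α = 0.05, fail to reject H₀.
There is insufficient evidence to reject the null hypothesis; the result is not statistically significant at the 0.05 level.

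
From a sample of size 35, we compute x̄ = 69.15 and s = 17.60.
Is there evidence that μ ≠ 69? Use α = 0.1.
One-sample t-test:
H₀: μ = 69
H₁: μ ≠ 69
df = n - 1 = 34
t = (x̄ - μ₀) / (s/√n) = (69.15 - 69) / (17.60/√35) = 0.050
p-value = 0.9601

Since p-value > α = 0.1, we fail to reject H₀.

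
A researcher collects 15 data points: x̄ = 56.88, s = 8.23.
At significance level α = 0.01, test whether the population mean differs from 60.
One-sample t-test:
H₀: μ = 60
H₁: μ ≠ 60
df = n - 1 = 14
t = (x̄ - μ₀) / (s/√n) = (56.88 - 60) / (8.23/√15) = -1.468
p-value = 0.1641

Since p-value > α = 0.01, we fail to reject H₀.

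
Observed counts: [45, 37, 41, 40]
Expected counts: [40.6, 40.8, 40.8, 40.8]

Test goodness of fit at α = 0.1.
Chi-square goodness of fit test:
H₀: observed counts match expected distribution
H₁: observed counts differ from expected distribution
df = k - 1 = 3
χ² = Σ(O - E)²/E
   = (45 - 40.6)²/40.6 + (37 - 40.8)²/40.8 + (41 - 40.8)²/40.8 + (40 - 40.8)²/40.8
   = 0.477 + 0.354 + 0.001 + 0.016
   = 0.85
p-value = 0.8381

Since p-value > α = 0.1, we fail to reject H₀.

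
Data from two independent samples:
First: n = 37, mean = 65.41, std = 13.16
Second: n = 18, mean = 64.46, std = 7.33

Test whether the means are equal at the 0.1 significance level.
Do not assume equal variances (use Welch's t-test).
Welch's two-sample t-test:
H₀: μ₁ = μ₂
H₁: μ₁ ≠ μ₂
s₁²/n₁ = 13.16²/37 = 4.6807,  s₂²/n₂ = 7.33²/18 = 2.9849
SE = √(s₁²/n₁ + s₂²/n₂) = √(4.6807 + 2.9849) = 2.7687
df (Welch-Satterthwaite) = (s₁²/n₁ + s₂²/n₂)² / [(s₁²/n₁)²/(n₁-1) + (s₂²/n₂)²/(n₂-1)] ≈ 51.88
t = (x̄₁ - x̄₂) / SE = (65.41 - 64.46) / 2.7687 = 0.95 / 2.7687 = 0.343
p-value = 0.7329

Since p-value > α = 0.1, we fail to reject H₀.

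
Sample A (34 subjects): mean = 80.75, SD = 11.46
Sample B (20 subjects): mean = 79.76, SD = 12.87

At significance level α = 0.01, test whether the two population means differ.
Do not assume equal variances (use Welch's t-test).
Welch's two-sample t-test:
H₀: μ₁ = μ₂
H₁: μ₁ ≠ μ₂
s₁²/n₁ = 11.46²/34 = 3.8627,  s₂²/n₂ = 12.87²/20 = 8.2818
SE = √(s₁²/n₁ + s₂²/n₂) = √(3.8627 + 8.2818) = 3.4849
df (Welch-Satterthwaite) = (s₁²/n₁ + s₂²/n₂)² / [(s₁²/n₁)²/(n₁-1) + (s₂²/n₂)²/(n₂-1)] ≈ 36.31
t = (x̄₁ - x̄₂) / SE = (80.75 - 79.76) / 3.4849 = 0.99 / 3.4849 = 0.284
p-value = 0.7780

Since p-value > α = 0.01, we fail to reject H₀.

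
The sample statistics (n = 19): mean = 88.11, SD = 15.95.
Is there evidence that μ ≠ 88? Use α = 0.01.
One-sample t-test:
H₀: μ = 88
H₁: μ ≠ 88
df = n - 1 = 18
t = (x̄ - μ₀) / (s/√n) = (88.11 - 88) / (15.95/√19) = 0.030
p-value = 0.9763

Since p-value > α = 0.01, we fail to reject H₀.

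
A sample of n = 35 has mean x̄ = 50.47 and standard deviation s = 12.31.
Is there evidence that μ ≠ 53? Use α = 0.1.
One-sample t-test:
H₀: μ = 53
H₁: μ ≠ 53
df = n - 1 = 34
t = (x̄ - μ₀) / (s/√n) = (50.47 - 53) / (12.31/√35) = -1.216
p-value = 0.2324

Since p-value > α = 0.1, we fail to reject H₀.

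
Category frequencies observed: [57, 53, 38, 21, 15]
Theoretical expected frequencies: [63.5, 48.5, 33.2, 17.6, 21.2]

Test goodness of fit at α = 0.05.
Chi-square goodness of fit test:
H₀: observed counts match expected distribution
H₁: observed counts differ from expected distribution
df = k - 1 = 4
χ² = Σ(O - E)²/E
   = (57 - 63.5)²/63.5 + (53 - 48.5)²/48.5 + (38 - 33.2)²/33.2 + (21 - 17.6)²/17.6 + (15 - 21.2)²/21.2
   = 0.665 + 0.418 + 0.694 + 0.657 + 1.813
   = 4.25
p-value = 0.3736

Since p-value > α = 0.05, we fail to reject H₀.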